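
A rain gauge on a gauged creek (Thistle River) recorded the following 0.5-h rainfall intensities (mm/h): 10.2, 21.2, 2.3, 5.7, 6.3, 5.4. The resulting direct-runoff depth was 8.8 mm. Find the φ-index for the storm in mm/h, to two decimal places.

Only the 2 blocks with intensity above φ contribute runoff: 10.2, 21.2 mm/h.
Σ(I−φ)·Δt = d  ⇒  (10.2+21.2 − 2φ)·0.5 = 8.8
φ = (31.40 − 8.8/0.5) / 2 = 6.90 mm/h.

φ ≈ 6.90 mm/h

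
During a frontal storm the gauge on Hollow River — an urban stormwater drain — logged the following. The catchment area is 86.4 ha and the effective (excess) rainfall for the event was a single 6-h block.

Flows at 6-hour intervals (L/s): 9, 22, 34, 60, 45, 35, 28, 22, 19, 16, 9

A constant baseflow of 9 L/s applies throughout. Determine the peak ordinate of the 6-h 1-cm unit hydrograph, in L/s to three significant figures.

Direct runoff: 0.0, 13.0, 25.0, 51.0, 36.0, 26.0, 19.0, 13.0, 10.0, 7.0, 0.0 L/s; ΣQ_DR = 200.0 L/s, peak = 51.0 L/s.
Runoff depth d = ΣQ_DR·Δt / A = 200.0 × 21600 / (86.4 ha) = 5.000 mm.
The 1-cm UH is the DRH scaled by (10 mm)/d, so U_p = 51.0 × 10/5.000 = 102 L/s.

U_p ≈ 102 L/s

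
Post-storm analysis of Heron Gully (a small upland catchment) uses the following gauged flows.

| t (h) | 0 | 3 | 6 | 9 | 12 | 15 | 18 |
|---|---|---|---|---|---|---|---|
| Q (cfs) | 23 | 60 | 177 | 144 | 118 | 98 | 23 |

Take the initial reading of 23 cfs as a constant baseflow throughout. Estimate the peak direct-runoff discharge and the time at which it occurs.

Q_p = 154.0 cfs at t = 6 h

Subtracting baseflow gives direct-runoff ordinates: 0.0, 37.0, 154.0, 121.0, 95.0, 75.0, 0.0 cfs.
The maximum is 154.0 cfs, occurring at the reading for t = 6 h.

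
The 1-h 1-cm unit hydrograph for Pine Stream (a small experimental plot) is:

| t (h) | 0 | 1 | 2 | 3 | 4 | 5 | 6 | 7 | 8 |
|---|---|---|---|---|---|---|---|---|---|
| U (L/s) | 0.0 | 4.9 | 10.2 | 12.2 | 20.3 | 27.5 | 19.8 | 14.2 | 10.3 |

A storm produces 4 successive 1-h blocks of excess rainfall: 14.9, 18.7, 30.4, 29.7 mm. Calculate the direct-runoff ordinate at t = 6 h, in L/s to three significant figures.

Q ≈ 179 L/s

By discrete convolution, Q_j = Σ (P_i / 10 mm) · U_{j−i}.
At t = 6 h (j=6): Q = (14.9/10)·19.8 + (18.7/10)·27.5 + (30.4/10)·20.3 + (29.7/10)·12.2 = 179 L/s.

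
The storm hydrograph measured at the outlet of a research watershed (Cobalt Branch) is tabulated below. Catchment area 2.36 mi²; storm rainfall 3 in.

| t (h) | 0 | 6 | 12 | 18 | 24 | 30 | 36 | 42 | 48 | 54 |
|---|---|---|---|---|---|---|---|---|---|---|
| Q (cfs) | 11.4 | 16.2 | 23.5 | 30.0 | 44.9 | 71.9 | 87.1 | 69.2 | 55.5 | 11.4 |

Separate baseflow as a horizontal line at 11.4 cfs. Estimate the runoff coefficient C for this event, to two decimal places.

ΣQ_DR = 307.1 cfs; V = ΣQ_DR·Δt = 6.633 × 10^6 ft³.
Runoff depth d = V / A = 1.210 in.
C = d / P = 1.210 / 3 = 0.40.

C ≈ 0.40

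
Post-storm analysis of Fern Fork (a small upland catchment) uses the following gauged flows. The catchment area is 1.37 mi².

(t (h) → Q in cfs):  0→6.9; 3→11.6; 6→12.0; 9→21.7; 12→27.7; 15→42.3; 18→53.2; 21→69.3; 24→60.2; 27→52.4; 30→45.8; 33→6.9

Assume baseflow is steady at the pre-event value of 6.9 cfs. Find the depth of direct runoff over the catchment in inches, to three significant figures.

d ≈ 1.11 in

Direct runoff: 0.0, 4.7, 5.1, 14.8, 20.8, 35.4, 46.3, 62.4, 53.3, 45.5, 38.9, 0.0 cfs; ΣQ_DR = 327.2 cfs.
V = ΣQ_DR · Δt = 327.2 × 10800 s = 3.534 × 10^6 ft³.
Over A = 1.37 mi², depth = V / A = 1.11 in.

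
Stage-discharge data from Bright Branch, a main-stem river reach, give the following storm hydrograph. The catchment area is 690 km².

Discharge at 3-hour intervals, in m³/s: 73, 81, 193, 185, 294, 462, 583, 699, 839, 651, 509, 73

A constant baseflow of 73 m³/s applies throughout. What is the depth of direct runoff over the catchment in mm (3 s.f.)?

d ≈ 58.9 mm

Direct runoff: 0.0, 8.0, 120.0, 112.0, 221.0, 389.0, 510.0, 626.0, 766.0, 578.0, 436.0, 0.0 m³/s; ΣQ_DR = 3766 m³/s.
V = ΣQ_DR · Δt = 3766 × 10800 s = 4.067 × 10^7 m³.
Over A = 690 km², depth = V / A = 58.9 mm.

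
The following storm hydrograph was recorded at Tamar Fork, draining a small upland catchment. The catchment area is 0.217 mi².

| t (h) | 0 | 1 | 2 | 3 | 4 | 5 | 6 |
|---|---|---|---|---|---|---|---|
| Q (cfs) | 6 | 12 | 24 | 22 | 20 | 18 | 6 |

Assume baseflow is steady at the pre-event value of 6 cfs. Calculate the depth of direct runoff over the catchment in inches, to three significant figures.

d ≈ 0.471 in

Direct runoff: 0.0, 6.0, 18.0, 16.0, 14.0, 12.0, 0.0 cfs; ΣQ_DR = 66.00 cfs.
V = ΣQ_DR · Δt = 66.00 × 3600 s = 2.376 × 10^5 ft³.
Over A = 0.217 mi², depth = V / A = 0.471 in.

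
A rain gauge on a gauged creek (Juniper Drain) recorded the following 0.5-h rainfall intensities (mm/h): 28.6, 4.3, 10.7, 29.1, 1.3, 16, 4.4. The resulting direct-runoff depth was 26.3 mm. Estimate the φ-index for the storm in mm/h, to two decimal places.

Only the 4 blocks with intensity above φ contribute runoff: 28.6, 10.7, 29.1, 16 mm/h.
Σ(I−φ)·Δt = d  ⇒  (28.6+10.7+29.1+16 − 4φ)·0.5 = 26.3
φ = (84.40 − 26.3/0.5) / 4 = 7.95 mm/h.

φ ≈ 7.95 mm/h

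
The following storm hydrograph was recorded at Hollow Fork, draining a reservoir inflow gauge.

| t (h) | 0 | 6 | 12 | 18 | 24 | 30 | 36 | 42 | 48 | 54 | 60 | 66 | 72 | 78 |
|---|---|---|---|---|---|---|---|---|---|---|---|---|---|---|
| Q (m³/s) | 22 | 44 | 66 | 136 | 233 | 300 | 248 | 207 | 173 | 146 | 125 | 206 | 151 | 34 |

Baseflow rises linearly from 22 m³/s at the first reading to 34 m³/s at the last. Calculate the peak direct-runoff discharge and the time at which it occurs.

Subtracting baseflow gives direct-runoff ordinates: 0.00, 21.08, 42.15, 111.23, 207.31, 273.38, 220.46, 178.54, 143.62, 115.69, 93.77, 173.85, 117.92, 0.00 m³/s.
The maximum is 273.38 m³/s, occurring at the reading for t = 30 h.

Q_p = 273.38 m³/s at t = 30 h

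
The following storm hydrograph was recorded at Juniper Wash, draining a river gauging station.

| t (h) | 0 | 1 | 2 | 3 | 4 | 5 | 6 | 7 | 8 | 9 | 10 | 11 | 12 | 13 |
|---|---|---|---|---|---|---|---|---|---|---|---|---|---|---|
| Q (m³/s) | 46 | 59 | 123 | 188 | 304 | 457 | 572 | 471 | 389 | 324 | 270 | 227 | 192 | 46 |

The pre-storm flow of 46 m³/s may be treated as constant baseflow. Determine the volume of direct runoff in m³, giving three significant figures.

Direct-runoff ordinates (Q − Q_b): 0.0, 13.0, 77.0, 142.0, 258.0, 411.0, 526.0, 425.0, 343.0, 278.0, 224.0, 181.0, 146.0, 0.0 m³/s.
ΣQ_DR = 3024 m³/s.
With Δt = 1 h = 3600 s, V = ΣQ_DR · Δt = 3024 × 3600 = 1.09 × 10^7 m³.

V ≈ 1.09 × 10^7 m³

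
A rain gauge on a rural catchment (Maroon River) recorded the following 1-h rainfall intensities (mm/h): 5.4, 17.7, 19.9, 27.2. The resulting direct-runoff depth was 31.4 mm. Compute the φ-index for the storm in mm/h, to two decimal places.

Only the 3 blocks with intensity above φ contribute runoff: 17.7, 19.9, 27.2 mm/h.
Σ(I−φ)·Δt = d  ⇒  (17.7+19.9+27.2 − 3φ)·1 = 31.4
φ = (64.80 − 31.4/1) / 3 = 11.13 mm/h.

φ ≈ 11.13 mm/h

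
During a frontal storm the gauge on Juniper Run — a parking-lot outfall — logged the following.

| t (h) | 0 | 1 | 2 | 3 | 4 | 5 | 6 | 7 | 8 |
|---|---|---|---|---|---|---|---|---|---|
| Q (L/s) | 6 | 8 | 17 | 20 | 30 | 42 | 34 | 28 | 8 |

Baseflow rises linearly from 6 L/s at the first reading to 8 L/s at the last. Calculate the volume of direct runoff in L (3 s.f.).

Direct-runoff ordinates (Q − Q_b): 0.00, 1.75, 10.50, 13.25, 23.00, 34.75, 26.50, 20.25, 0.00 L/s.
ΣQ_DR = 130.0 L/s.
With Δt = 1 h = 3600 s, V = ΣQ_DR · Δt = 130.0 × 3600 = 4.68 × 10^5 L.

V ≈ 4.68 × 10^5 L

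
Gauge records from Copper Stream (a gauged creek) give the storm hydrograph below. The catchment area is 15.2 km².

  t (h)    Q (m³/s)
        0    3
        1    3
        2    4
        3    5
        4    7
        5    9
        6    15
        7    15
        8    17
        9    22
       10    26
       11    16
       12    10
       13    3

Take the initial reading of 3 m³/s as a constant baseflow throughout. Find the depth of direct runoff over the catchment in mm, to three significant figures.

Direct runoff: 0.0, 0.0, 1.0, 2.0, 4.0, 6.0, 12.0, 12.0, 14.0, 19.0, 23.0, 13.0, 7.0, 0.0 m³/s; ΣQ_DR = 113.0 m³/s.
V = ΣQ_DR · Δt = 113.0 × 3600 s = 4.068 × 10^5 m³.
Over A = 15.2 km², depth = V / A = 26.8 mm.

d ≈ 26.8 mm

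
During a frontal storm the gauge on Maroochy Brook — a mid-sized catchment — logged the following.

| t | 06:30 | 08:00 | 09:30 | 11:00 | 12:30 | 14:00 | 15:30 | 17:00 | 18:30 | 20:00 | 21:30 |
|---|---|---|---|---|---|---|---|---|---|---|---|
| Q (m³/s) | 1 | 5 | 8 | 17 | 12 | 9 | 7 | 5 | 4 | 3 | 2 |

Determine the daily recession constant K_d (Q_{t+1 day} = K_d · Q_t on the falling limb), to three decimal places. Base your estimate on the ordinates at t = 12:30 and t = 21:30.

K_d ≈ 0.008

Between t = 12:30 and t = 21:30 the flow falls from 12 to 2 m³/s over 6×1.5 h = 9 h.
Per-interval ratio K = (2/12)^(1/6) = 0.7418; K_d = K^(24/1.5) = 0.008.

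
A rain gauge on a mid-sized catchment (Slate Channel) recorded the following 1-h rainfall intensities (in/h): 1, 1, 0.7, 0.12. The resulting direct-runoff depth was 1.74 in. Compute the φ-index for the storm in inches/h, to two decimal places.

φ ≈ 0.32 in/h

Only the 3 blocks with intensity above φ contribute runoff: 1, 1, 0.7 in/h.
Σ(I−φ)·Δt = d  ⇒  (1+1+0.7 − 3φ)·1 = 1.74
φ = (2.700 − 1.74/1) / 3 = 0.32 in/h.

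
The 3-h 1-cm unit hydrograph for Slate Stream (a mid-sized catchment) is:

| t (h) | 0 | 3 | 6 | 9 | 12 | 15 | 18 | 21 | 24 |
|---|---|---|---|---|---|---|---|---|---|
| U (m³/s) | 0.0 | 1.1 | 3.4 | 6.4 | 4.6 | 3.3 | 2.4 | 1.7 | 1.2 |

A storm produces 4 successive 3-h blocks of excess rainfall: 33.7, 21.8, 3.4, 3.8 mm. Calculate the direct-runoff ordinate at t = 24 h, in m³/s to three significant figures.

By discrete convolution, Q_j = Σ (P_i / 10 mm) · U_{j−i}.
At t = 24 h (j=8): Q = (33.7/10)·1.2 + (21.8/10)·1.7 + (3.4/10)·2.4 + (3.8/10)·3.3 = 9.82 m³/s.

Q ≈ 9.82 m³/s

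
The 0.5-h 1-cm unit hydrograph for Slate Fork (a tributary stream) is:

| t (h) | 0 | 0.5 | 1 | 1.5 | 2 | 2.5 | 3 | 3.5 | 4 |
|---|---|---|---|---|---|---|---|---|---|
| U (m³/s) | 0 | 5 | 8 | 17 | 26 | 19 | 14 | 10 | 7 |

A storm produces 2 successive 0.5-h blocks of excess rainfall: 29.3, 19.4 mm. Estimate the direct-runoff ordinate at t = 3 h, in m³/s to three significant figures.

By discrete convolution, Q_j = Σ (P_i / 10 mm) · U_{j−i}.
At t = 3 h (j=6): Q = (29.3/10)·14 + (19.4/10)·19 = 77.9 m³/s.

Q ≈ 77.9 m³/s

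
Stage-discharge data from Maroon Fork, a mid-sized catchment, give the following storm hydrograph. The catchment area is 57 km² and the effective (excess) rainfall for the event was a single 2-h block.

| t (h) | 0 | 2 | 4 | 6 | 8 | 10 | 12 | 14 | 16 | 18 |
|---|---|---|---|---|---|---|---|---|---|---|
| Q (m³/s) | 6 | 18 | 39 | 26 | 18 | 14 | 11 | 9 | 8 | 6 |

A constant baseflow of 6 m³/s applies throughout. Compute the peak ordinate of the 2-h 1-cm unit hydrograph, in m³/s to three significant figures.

U_p ≈ 27.5 m³/s

Direct runoff: 0.0, 12.0, 33.0, 20.0, 12.0, 8.0, 5.0, 3.0, 2.0, 0.0 m³/s; ΣQ_DR = 95.00 m³/s, peak = 33.0 m³/s.
Runoff depth d = ΣQ_DR·Δt / A = 95.00 × 7200 / (57 km²) = 12.00 mm.
The 1-cm UH is the DRH scaled by (10 mm)/d, so U_p = 33.0 × 10/12.00 = 27.5 m³/s.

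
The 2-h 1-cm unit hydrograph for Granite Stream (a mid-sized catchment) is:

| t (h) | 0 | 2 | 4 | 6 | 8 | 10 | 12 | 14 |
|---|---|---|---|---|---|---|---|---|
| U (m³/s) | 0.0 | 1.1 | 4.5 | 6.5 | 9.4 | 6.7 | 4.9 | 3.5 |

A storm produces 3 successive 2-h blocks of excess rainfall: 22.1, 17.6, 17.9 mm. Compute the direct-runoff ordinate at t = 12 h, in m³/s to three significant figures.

By discrete convolution, Q_j = Σ (P_i / 10 mm) · U_{j−i}.
At t = 12 h (j=6): Q = (22.1/10)·4.9 + (17.6/10)·6.7 + (17.9/10)·9.4 = 39.4 m³/s.

Q ≈ 39.4 m³/s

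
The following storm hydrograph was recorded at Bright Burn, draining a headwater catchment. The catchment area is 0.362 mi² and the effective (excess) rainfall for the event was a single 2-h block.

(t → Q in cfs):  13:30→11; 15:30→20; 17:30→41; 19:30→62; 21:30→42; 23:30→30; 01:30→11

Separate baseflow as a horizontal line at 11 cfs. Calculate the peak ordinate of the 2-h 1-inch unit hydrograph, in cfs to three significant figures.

U_p ≈ 42.6 cfs

Direct runoff: 0.0, 9.0, 30.0, 51.0, 31.0, 19.0, 0.0 cfs; ΣQ_DR = 140.0 cfs, peak = 51.0 cfs.
Runoff depth d = ΣQ_DR·Δt / A = 140.0 × 7200 / (0.362 mi²) = 1.199 in.
The 1-inch UH is the DRH scaled by (1 in)/d, so U_p = 51.0 × 1/1.199 = 42.6 cfs.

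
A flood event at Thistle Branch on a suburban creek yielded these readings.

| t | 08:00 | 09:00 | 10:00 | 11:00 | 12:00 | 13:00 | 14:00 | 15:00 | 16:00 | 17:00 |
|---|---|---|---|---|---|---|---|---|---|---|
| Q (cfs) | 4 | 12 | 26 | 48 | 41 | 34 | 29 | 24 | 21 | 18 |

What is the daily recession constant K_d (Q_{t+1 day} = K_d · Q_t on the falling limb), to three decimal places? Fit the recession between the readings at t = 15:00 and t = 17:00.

Between t = 15:00 and t = 17:00 the flow falls from 24 to 18 cfs over 2×1 h = 2 h.
Per-interval ratio K = (18/24)^(1/2) = 0.8660; K_d = K^(24/1) = 0.032.

K_d ≈ 0.032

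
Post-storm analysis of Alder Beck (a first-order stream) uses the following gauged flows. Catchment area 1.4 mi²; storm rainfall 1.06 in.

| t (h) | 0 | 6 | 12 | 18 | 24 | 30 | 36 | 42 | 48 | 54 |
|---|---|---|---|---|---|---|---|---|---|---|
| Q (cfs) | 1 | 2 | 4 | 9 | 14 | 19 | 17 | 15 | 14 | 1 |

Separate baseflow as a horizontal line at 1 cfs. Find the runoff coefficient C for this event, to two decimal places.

ΣQ_DR = 86.00 cfs; V = ΣQ_DR·Δt = 1.858 × 10^6 ft³.
Runoff depth d = V / A = 0.5711 in.
C = d / P = 0.5711 / 1.06 = 0.54.

C ≈ 0.54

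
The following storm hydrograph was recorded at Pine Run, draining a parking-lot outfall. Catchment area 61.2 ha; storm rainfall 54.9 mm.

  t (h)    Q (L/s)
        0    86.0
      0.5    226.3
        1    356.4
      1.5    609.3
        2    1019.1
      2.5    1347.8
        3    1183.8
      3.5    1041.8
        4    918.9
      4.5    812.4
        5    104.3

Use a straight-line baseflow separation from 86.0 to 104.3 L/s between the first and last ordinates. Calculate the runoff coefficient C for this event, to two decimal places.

ΣQ_DR = 6659 L/s; V = ΣQ_DR·Δt = 1.199 × 10^7 L.
Runoff depth d = V / A = 19.59 mm.
C = d / P = 19.59 / 54.9 = 0.36.

C ≈ 0.36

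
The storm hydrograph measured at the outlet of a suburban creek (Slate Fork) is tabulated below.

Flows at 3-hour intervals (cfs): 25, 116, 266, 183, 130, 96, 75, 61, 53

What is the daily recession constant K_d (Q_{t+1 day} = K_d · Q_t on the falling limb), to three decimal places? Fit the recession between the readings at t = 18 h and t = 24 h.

Between t = 18 h and t = 24 h the flow falls from 75 to 53 cfs over 2×3 h = 6 h.
Per-interval ratio K = (53/75)^(1/2) = 0.8406; K_d = K^(24/3) = 0.249.

K_d ≈ 0.249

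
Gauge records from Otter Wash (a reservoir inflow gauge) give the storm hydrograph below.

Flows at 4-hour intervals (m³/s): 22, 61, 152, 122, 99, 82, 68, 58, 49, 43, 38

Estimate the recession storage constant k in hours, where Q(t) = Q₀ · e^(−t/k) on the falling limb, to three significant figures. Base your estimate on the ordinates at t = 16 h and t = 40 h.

On the falling limb, Q drops from 99 to 38 m³/s between t = 16 h and t = 40 h (Δt = 24 h).
k = −Δt / ln(Q₂/Q₁) = −24 / ln(38/99) = 25.1 h.

k ≈ 25.1 h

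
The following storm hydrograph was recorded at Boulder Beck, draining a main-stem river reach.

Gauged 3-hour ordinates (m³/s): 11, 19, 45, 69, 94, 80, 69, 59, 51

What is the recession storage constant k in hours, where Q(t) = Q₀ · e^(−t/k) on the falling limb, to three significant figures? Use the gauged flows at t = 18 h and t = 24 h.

k ≈ 19.8 h

On the falling limb, Q drops from 69 to 51 m³/s between t = 18 h and t = 24 h (Δt = 6 h).
k = −Δt / ln(Q₂/Q₁) = −6 / ln(51/69) = 19.8 h.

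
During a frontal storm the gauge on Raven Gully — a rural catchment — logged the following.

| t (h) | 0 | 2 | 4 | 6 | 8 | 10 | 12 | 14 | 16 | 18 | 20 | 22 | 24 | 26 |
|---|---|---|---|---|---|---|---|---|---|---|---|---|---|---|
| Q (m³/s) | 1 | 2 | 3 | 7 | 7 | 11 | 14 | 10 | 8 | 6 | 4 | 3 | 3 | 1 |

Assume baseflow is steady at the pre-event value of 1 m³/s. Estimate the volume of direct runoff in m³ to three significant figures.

Direct-runoff ordinates (Q − Q_b): 0.0, 1.0, 2.0, 6.0, 6.0, 10.0, 13.0, 9.0, 7.0, 5.0, 3.0, 2.0, 2.0, 0.0 m³/s.
ΣQ_DR = 66.00 m³/s.
With Δt = 2 h = 7200 s, V = ΣQ_DR · Δt = 66.00 × 7200 = 4.75 × 10^5 m³.

V ≈ 4.75 × 10^5 m³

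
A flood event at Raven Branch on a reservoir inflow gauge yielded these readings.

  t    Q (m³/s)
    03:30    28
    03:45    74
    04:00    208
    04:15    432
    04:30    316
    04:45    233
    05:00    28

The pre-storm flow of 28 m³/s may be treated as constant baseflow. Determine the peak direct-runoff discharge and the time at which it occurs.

Subtracting baseflow gives direct-runoff ordinates: 0.0, 46.0, 180.0, 404.0, 288.0, 205.0, 0.0 m³/s.
The maximum is 404.0 m³/s, occurring at the reading for t = 04:15.

Q_p = 404.0 m³/s at t = 04:15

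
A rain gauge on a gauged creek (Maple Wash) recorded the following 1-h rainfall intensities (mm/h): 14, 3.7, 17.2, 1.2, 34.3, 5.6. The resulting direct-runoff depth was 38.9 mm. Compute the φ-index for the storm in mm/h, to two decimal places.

φ ≈ 8.87 mm/h

Only the 3 blocks with intensity above φ contribute runoff: 14, 17.2, 34.3 mm/h.
Σ(I−φ)·Δt = d  ⇒  (14+17.2+34.3 − 3φ)·1 = 38.9
φ = (65.50 − 38.9/1) / 3 = 8.87 mm/h.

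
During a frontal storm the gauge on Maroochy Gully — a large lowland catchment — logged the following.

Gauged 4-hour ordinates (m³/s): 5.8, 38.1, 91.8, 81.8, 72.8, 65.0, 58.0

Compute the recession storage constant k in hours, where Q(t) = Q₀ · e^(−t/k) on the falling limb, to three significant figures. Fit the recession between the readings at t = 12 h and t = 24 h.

On the falling limb, Q drops from 81.8 to 58.0 m³/s between t = 12 h and t = 24 h (Δt = 12 h).
k = −Δt / ln(Q₂/Q₁) = −12 / ln(58.0/81.8) = 34.9 h.

k ≈ 34.9 h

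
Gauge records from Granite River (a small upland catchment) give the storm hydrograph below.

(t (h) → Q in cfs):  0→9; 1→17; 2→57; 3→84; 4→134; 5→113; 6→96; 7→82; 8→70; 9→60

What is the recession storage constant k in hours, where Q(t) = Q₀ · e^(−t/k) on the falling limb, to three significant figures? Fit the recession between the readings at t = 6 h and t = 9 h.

k ≈ 6.38 h

On the falling limb, Q drops from 96 to 60 cfs between t = 6 h and t = 9 h (Δt = 3 h).
k = −Δt / ln(Q₂/Q₁) = −3 / ln(60/96) = 6.38 h.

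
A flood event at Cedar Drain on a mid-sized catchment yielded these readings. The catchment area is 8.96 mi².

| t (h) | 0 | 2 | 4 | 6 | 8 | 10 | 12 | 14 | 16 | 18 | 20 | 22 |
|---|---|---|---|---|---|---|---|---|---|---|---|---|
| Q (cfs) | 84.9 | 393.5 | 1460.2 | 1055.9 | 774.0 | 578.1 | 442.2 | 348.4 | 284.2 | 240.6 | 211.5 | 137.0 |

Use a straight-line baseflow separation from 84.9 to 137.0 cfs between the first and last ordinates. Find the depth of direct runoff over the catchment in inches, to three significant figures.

Direct runoff: 0.00, 303.86, 1365.83, 956.79, 670.15, 469.52, 328.88, 230.35, 161.41, 113.07, 79.24, 0.00 cfs; ΣQ_DR = 4679 cfs.
V = ΣQ_DR · Δt = 4679 × 7200 s = 3.369 × 10^7 ft³.
Over A = 8.96 mi², depth = V / A = 1.62 in.

d ≈ 1.62 in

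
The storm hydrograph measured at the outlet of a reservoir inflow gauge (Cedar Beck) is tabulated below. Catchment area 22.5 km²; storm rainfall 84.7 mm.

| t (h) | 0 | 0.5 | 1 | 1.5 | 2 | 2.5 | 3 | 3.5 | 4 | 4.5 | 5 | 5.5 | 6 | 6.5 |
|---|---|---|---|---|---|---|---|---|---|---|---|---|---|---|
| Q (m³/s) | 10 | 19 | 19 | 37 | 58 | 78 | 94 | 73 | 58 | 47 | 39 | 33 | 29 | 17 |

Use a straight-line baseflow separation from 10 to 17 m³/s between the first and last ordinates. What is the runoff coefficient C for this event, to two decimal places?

C ≈ 0.40

ΣQ_DR = 422.0 m³/s; V = ΣQ_DR·Δt = 7.596 × 10^5 m³.
Runoff depth d = V / A = 33.76 mm.
C = d / P = 33.76 / 84.7 = 0.40.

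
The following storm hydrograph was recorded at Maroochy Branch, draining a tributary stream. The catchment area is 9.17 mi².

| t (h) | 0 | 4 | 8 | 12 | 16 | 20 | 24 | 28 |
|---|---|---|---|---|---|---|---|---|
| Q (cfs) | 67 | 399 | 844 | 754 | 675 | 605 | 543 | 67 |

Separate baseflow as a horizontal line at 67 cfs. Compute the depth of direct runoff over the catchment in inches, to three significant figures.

d ≈ 2.31 in

Direct runoff: 0.0, 332.0, 777.0, 687.0, 608.0, 538.0, 476.0, 0.0 cfs; ΣQ_DR = 3418 cfs.
V = ΣQ_DR · Δt = 3418 × 14400 s = 4.922 × 10^7 ft³.
Over A = 9.17 mi², depth = V / A = 2.31 in.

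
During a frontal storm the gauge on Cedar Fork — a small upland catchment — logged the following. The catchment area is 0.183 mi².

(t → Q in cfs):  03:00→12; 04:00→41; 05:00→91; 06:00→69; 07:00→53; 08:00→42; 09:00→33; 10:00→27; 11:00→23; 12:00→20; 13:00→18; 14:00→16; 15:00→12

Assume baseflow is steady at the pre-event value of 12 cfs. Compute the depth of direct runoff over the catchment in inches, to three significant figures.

d ≈ 2.55 in

Direct runoff: 0.0, 29.0, 79.0, 57.0, 41.0, 30.0, 21.0, 15.0, 11.0, 8.0, 6.0, 4.0, 0.0 cfs; ΣQ_DR = 301.0 cfs.
V = ΣQ_DR · Δt = 301.0 × 3600 s = 1.084 × 10^6 ft³.
Over A = 0.183 mi², depth = V / A = 2.55 in.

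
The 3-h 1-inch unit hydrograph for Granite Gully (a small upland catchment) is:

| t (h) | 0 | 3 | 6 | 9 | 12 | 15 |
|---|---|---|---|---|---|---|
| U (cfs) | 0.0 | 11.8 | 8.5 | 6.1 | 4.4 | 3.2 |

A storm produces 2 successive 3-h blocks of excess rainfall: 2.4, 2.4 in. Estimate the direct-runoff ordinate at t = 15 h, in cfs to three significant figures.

By discrete convolution, Q_j = Σ (P_i / 1 in) · U_{j−i}.
At t = 15 h (j=5): Q = (2.4/1)·3.2 + (2.4/1)·4.4 = 18.2 cfs.

Q ≈ 18.2 cfs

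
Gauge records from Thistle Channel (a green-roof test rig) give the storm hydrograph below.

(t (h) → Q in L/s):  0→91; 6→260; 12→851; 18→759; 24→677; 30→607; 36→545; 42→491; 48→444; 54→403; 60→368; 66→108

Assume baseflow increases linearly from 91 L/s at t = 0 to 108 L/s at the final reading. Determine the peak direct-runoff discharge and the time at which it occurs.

Subtracting baseflow gives direct-runoff ordinates: 0.00, 167.45, 756.91, 663.36, 579.82, 508.27, 444.73, 389.18, 340.64, 298.09, 261.55, 0.00 L/s.
The maximum is 756.91 L/s, occurring at the reading for t = 12 h.

Q_p = 756.91 L/s at t = 12 h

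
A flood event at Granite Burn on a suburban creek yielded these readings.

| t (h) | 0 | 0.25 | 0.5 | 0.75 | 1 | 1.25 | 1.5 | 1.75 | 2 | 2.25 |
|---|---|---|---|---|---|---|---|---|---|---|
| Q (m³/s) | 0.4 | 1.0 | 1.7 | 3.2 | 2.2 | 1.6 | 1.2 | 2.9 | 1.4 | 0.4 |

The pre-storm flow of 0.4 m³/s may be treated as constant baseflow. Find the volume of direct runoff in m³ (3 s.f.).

Direct-runoff ordinates (Q − Q_b): 0.0, 0.6, 1.3, 2.8, 1.8, 1.2, 0.8, 2.5, 1.0, 0.0 m³/s.
ΣQ_DR = 12.00 m³/s.
With Δt = 0.25 h = 900 s, V = ΣQ_DR · Δt = 12.00 × 900 = 10800 m³.

V ≈ 10800 m³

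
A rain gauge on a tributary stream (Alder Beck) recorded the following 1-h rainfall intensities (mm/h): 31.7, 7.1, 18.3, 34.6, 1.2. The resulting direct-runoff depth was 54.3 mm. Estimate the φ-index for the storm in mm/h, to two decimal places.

Only the 3 blocks with intensity above φ contribute runoff: 31.7, 18.3, 34.6 mm/h.
Σ(I−φ)·Δt = d  ⇒  (31.7+18.3+34.6 − 3φ)·1 = 54.3
φ = (84.60 − 54.3/1) / 3 = 10.10 mm/h.

φ ≈ 10.10 mm/h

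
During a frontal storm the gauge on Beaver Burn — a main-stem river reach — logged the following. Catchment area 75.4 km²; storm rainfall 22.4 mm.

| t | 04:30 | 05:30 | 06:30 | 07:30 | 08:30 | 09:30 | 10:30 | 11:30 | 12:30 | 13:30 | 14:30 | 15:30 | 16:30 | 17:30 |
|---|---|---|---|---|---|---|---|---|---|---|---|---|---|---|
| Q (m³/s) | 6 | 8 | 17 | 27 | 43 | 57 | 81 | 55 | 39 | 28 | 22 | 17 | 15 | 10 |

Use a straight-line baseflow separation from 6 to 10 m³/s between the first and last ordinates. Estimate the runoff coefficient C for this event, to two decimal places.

ΣQ_DR = 313.0 m³/s; V = ΣQ_DR·Δt = 1.127 × 10^6 m³.
Runoff depth d = V / A = 14.94 mm.
C = d / P = 14.94 / 22.4 = 0.67.

C ≈ 0.67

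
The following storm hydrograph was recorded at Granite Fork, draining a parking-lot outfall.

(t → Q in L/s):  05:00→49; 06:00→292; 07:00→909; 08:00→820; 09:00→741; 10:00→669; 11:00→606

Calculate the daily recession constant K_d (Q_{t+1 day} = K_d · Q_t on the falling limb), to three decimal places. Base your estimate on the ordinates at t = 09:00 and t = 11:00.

Between t = 09:00 and t = 11:00 the flow falls from 741 to 606 L/s over 2×1 h = 2 h.
Per-interval ratio K = (606/741)^(1/2) = 0.9043; K_d = K^(24/1) = 0.090.

K_d ≈ 0.090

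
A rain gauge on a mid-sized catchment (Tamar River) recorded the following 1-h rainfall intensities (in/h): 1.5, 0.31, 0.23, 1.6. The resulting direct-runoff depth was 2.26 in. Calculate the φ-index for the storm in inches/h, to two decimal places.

Only the 2 blocks with intensity above φ contribute runoff: 1.5, 1.6 in/h.
Σ(I−φ)·Δt = d  ⇒  (1.5+1.6 − 2φ)·1 = 2.26
φ = (3.100 − 2.26/1) / 2 = 0.42 in/h.

φ ≈ 0.42 in/h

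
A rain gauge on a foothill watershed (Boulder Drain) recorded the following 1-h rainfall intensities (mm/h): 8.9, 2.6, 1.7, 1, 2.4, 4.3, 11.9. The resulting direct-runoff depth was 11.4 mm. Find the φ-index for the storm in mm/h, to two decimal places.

φ ≈ 4.70 mm/h

Only the 2 blocks with intensity above φ contribute runoff: 8.9, 11.9 mm/h.
Σ(I−φ)·Δt = d  ⇒  (8.9+11.9 − 2φ)·1 = 11.4
φ = (20.80 − 11.4/1) / 2 = 4.70 mm/h.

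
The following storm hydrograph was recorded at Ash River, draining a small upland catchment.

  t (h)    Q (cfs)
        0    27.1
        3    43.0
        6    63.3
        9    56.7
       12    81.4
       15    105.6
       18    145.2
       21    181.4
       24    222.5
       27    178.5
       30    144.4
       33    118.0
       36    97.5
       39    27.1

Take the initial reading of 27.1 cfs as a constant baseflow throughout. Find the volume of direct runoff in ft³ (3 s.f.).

Direct-runoff ordinates (Q − Q_b): 0.0, 15.9, 36.2, 29.6, 54.3, 78.5, 118.1, 154.3, 195.4, 151.4, 117.3, 90.9, 70.4, 0.0 cfs.
ΣQ_DR = 1112 cfs.
With Δt = 3 h = 10800 s, V = ΣQ_DR · Δt = 1112 × 10800 = 1.20 × 10^7 ft³.

V ≈ 1.20 × 10^7 ft³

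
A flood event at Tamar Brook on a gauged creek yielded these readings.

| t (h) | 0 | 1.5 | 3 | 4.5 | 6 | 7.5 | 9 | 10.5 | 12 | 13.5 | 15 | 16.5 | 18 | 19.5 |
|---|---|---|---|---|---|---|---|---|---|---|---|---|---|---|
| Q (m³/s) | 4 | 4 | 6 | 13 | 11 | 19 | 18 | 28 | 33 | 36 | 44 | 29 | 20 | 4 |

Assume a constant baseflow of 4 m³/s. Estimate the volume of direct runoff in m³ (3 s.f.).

Direct-runoff ordinates (Q − Q_b): 0.0, 0.0, 2.0, 9.0, 7.0, 15.0, 14.0, 24.0, 29.0, 32.0, 40.0, 25.0, 16.0, 0.0 m³/s.
ΣQ_DR = 213.0 m³/s.
With Δt = 1.5 h = 5400 s, V = ΣQ_DR · Δt = 213.0 × 5400 = 1.15 × 10^6 m³.

V ≈ 1.15 × 10^6 m³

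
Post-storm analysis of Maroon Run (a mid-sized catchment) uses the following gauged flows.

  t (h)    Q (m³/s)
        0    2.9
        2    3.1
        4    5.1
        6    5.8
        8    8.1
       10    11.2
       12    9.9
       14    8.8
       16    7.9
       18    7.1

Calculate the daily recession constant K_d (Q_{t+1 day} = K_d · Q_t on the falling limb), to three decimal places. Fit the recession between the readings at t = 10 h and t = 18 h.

Between t = 10 h and t = 18 h the flow falls from 11.2 to 7.1 m³/s over 4×2 h = 8 h.
Per-interval ratio K = (7.1/11.2)^(1/4) = 0.8923; K_d = K^(24/2) = 0.255.

K_d ≈ 0.255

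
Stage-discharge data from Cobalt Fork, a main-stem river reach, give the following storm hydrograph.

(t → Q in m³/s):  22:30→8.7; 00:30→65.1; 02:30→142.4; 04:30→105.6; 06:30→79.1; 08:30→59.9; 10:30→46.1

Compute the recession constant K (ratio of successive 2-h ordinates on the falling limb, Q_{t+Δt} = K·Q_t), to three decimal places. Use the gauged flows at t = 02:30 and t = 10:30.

Using the recession-limb readings at t = 02:30 and t = 10:30: Q falls from 142.4 to 46.1 m³/s over 4 intervals.
K = (Q₂/Q₁)^(1/4) = (46.1/142.4)^(1/4) = 0.754.

K ≈ 0.754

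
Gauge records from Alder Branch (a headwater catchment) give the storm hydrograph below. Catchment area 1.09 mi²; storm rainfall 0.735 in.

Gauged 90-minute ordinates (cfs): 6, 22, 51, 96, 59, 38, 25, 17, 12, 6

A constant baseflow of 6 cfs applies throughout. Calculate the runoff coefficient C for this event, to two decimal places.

ΣQ_DR = 272.0 cfs; V = ΣQ_DR·Δt = 1.469 × 10^6 ft³.
Runoff depth d = V / A = 0.5800 in.
C = d / P = 0.5800 / 0.735 = 0.79.

C ≈ 0.79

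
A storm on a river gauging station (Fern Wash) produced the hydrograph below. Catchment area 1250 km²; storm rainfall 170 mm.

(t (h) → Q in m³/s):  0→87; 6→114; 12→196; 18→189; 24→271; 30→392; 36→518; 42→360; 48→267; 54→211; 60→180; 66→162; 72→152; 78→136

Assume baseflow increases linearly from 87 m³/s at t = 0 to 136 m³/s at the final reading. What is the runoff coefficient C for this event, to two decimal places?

C ≈ 0.17

ΣQ_DR = 1674 m³/s; V = ΣQ_DR·Δt = 3.616 × 10^7 m³.
Runoff depth d = V / A = 28.93 mm.
C = d / P = 28.93 / 170 = 0.17.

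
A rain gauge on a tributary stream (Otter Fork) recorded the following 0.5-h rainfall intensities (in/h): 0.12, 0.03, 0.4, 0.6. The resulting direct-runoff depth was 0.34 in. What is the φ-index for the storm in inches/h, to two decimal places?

φ ≈ 0.16 in/h

Only the 2 blocks with intensity above φ contribute runoff: 0.4, 0.6 in/h.
Σ(I−φ)·Δt = d  ⇒  (0.4+0.6 − 2φ)·0.5 = 0.34
φ = (1.000 − 0.34/0.5) / 2 = 0.16 in/h.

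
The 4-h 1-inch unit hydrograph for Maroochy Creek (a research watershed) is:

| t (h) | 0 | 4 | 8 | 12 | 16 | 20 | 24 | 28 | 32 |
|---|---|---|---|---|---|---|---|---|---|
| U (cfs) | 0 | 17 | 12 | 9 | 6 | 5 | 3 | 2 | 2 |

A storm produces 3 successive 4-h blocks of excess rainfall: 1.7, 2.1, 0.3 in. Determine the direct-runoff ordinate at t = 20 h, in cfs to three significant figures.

By discrete convolution, Q_j = Σ (P_i / 1 in) · U_{j−i}.
At t = 20 h (j=5): Q = (1.7/1)·5 + (2.1/1)·6 + (0.3/1)·9 = 23.8 cfs.

Q ≈ 23.8 cfs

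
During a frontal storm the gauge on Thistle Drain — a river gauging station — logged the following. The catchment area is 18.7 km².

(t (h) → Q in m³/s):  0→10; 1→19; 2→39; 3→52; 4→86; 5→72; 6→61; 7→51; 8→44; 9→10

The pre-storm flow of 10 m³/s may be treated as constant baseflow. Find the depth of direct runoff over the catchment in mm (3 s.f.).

Direct runoff: 0.0, 9.0, 29.0, 42.0, 76.0, 62.0, 51.0, 41.0, 34.0, 0.0 m³/s; ΣQ_DR = 344.0 m³/s.
V = ΣQ_DR · Δt = 344.0 × 3600 s = 1.238 × 10^6 m³.
Over A = 18.7 km², depth = V / A = 66.2 mm.

d ≈ 66.2 mm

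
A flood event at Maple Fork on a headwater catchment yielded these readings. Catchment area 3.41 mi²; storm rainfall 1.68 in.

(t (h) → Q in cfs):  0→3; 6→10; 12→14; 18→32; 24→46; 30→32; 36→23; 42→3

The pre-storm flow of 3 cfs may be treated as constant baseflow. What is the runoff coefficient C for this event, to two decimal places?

C ≈ 0.23

ΣQ_DR = 139.0 cfs; V = ΣQ_DR·Δt = 3.002 × 10^6 ft³.
Runoff depth d = V / A = 0.3790 in.
C = d / P = 0.3790 / 1.68 = 0.23.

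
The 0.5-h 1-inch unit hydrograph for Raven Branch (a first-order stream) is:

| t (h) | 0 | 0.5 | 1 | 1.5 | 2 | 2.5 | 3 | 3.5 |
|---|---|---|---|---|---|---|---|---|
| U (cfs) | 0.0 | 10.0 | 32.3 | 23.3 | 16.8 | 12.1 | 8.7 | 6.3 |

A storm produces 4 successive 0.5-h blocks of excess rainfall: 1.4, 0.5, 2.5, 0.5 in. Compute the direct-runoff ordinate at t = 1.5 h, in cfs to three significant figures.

Q ≈ 73.8 cfs

By discrete convolution, Q_j = Σ (P_i / 1 in) · U_{j−i}.
At t = 1.5 h (j=3): Q = (1.4/1)·23.3 + (0.5/1)·32.3 + (2.5/1)·10.0 + (0.5/1)·0.0 = 73.8 cfs.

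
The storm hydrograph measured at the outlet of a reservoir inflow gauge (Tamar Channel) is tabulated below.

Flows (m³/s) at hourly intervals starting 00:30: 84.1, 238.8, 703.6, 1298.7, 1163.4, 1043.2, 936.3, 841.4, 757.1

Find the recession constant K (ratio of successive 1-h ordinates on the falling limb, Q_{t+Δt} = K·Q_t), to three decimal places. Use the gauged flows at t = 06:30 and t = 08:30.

Using the recession-limb readings at t = 06:30 and t = 08:30: Q falls from 936.3 to 757.1 m³/s over 2 intervals.
K = (Q₂/Q₁)^(1/2) = (757.1/936.3)^(1/2) = 0.899.

K ≈ 0.899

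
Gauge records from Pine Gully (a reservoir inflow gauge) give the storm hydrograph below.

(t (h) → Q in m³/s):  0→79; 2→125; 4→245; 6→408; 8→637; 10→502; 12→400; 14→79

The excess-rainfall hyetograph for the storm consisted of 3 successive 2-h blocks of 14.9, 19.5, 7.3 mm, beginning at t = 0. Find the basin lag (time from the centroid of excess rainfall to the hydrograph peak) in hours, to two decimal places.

Centroid of excess rainfall: t_c = Σ P_i·t̄_i / ΣP_i = 2.6355 h (block centres at 1, 3, 5 h).
Hydrograph peak occurs at t = 8 h, so basin lag t_L = 8 − 2.6355 = 5.36 h.

t_L ≈ 5.36 h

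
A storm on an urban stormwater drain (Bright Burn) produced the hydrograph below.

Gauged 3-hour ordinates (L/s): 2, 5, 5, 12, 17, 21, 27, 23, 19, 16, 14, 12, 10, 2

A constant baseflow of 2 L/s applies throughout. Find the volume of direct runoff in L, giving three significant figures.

V ≈ 1.70 × 10^6 L

Direct-runoff ordinates (Q − Q_b): 0.0, 3.0, 3.0, 10.0, 15.0, 19.0, 25.0, 21.0, 17.0, 14.0, 12.0, 10.0, 8.0, 0.0 L/s.
ΣQ_DR = 157.0 L/s.
With Δt = 3 h = 10800 s, V = ΣQ_DR · Δt = 157.0 × 10800 = 1.70 × 10^6 L.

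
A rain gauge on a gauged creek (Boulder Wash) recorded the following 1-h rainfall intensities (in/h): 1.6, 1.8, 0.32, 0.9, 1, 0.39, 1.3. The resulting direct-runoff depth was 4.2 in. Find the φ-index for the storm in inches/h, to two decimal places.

Only the 5 blocks with intensity above φ contribute runoff: 1.6, 1.8, 0.9, 1, 1.3 in/h.
Σ(I−φ)·Δt = d  ⇒  (1.6+1.8+0.9+1+1.3 − 5φ)·1 = 4.2
φ = (6.600 − 4.2/1) / 5 = 0.48 in/h.

φ ≈ 0.48 in/h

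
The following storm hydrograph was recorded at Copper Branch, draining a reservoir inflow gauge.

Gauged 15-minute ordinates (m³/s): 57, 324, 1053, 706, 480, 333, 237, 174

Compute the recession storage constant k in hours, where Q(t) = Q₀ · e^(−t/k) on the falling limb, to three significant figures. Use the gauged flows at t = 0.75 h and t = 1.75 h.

On the falling limb, Q drops from 706 to 174 m³/s between t = 0.75 h and t = 1.75 h (Δt = 1 h).
k = −Δt / ln(Q₂/Q₁) = −1 / ln(174/706) = 0.714 h.

k ≈ 0.714 h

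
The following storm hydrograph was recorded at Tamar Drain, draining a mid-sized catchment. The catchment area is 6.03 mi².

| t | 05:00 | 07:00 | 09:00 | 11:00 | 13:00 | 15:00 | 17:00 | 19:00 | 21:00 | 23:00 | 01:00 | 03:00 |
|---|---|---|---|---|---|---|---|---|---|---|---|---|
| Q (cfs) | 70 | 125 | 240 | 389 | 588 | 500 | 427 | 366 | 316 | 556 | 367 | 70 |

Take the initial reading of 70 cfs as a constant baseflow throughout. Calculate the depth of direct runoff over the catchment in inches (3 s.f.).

Direct runoff: 0.0, 55.0, 170.0, 319.0, 518.0, 430.0, 357.0, 296.0, 246.0, 486.0, 297.0, 0.0 cfs; ΣQ_DR = 3174 cfs.
V = ΣQ_DR · Δt = 3174 × 7200 s = 2.285 × 10^7 ft³.
Over A = 6.03 mi², depth = V / A = 1.63 in.

d ≈ 1.63 in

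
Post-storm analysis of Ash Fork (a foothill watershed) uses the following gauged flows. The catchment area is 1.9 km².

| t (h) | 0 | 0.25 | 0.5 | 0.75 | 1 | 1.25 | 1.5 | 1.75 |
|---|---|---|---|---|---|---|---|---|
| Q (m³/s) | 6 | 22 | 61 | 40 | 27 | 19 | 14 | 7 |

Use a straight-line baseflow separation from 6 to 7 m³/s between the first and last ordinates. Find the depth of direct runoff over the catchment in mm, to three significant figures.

Direct runoff: 0.00, 15.86, 54.71, 33.57, 20.43, 12.29, 7.14, 0.00 m³/s; ΣQ_DR = 144.0 m³/s.
V = ΣQ_DR · Δt = 144.0 × 900 s = 1.296 × 10^5 m³.
Over A = 1.9 km², depth = V / A = 68.2 mm.

d ≈ 68.2 mm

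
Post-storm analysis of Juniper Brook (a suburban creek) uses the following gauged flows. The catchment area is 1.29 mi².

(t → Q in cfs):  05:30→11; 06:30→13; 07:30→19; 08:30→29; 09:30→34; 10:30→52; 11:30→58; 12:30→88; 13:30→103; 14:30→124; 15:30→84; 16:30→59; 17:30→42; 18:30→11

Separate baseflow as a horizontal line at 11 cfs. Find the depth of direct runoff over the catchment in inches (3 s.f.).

d ≈ 0.688 in

Direct runoff: 0.0, 2.0, 8.0, 18.0, 23.0, 41.0, 47.0, 77.0, 92.0, 113.0, 73.0, 48.0, 31.0, 0.0 cfs; ΣQ_DR = 573.0 cfs.
V = ΣQ_DR · Δt = 573.0 × 3600 s = 2.063 × 10^6 ft³.
Over A = 1.29 mi², depth = V / A = 0.688 in.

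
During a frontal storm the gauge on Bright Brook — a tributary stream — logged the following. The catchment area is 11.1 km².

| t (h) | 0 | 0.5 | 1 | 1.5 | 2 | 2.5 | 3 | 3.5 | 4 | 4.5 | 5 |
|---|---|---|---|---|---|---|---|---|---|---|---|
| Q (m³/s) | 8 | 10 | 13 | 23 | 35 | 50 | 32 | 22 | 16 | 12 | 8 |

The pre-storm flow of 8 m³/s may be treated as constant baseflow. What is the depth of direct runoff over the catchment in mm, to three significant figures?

d ≈ 22.9 mm

Direct runoff: 0.0, 2.0, 5.0, 15.0, 27.0, 42.0, 24.0, 14.0, 8.0, 4.0, 0.0 m³/s; ΣQ_DR = 141.0 m³/s.
V = ΣQ_DR · Δt = 141.0 × 1800 s = 2.538 × 10^5 m³.
Over A = 11.1 km², depth = V / A = 22.9 mm.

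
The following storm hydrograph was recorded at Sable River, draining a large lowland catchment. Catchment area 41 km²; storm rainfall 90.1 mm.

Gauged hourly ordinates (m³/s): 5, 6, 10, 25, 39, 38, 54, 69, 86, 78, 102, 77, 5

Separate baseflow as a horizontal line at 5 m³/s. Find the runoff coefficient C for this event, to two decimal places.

C ≈ 0.52

ΣQ_DR = 529.0 m³/s; V = ΣQ_DR·Δt = 1.904 × 10^6 m³.
Runoff depth d = V / A = 46.45 mm.
C = d / P = 46.45 / 90.1 = 0.52.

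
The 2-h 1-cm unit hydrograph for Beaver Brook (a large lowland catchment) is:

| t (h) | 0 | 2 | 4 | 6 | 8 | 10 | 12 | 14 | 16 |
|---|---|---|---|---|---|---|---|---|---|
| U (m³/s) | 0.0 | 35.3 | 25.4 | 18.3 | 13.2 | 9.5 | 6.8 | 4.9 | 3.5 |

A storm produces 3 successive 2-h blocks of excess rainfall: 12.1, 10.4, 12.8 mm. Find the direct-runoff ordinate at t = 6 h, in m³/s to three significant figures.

By discrete convolution, Q_j = Σ (P_i / 10 mm) · U_{j−i}.
At t = 6 h (j=3): Q = (12.1/10)·18.3 + (10.4/10)·25.4 + (12.8/10)·35.3 = 93.7 m³/s.

Q ≈ 93.7 m³/s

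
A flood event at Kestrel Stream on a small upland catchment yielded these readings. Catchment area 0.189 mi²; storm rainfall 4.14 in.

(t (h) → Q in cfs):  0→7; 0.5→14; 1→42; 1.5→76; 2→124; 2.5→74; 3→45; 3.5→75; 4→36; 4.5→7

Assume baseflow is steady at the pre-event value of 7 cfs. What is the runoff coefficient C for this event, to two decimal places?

ΣQ_DR = 430.0 cfs; V = ΣQ_DR·Δt = 7.740 × 10^5 ft³.
Runoff depth d = V / A = 1.763 in.
C = d / P = 1.763 / 4.14 = 0.43.

C ≈ 0.43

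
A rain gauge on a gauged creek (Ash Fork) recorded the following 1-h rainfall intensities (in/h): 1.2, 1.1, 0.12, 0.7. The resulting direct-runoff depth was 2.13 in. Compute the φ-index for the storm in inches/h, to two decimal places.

φ ≈ 0.29 in/h

Only the 3 blocks with intensity above φ contribute runoff: 1.2, 1.1, 0.7 in/h.
Σ(I−φ)·Δt = d  ⇒  (1.2+1.1+0.7 − 3φ)·1 = 2.13
φ = (3.000 − 2.13/1) / 3 = 0.29 in/h.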